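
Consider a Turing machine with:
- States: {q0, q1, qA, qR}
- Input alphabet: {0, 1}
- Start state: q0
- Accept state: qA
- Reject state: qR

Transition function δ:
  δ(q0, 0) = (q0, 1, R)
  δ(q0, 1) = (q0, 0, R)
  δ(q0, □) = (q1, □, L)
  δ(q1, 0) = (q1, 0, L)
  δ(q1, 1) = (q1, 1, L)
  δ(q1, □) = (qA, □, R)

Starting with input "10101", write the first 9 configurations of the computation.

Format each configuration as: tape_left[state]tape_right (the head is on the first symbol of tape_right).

Transitions applied:
Step 1: δ(q0, 1) = (q0, 0, R)
Step 2: δ(q0, 0) = (q0, 1, R)
Step 3: δ(q0, 1) = (q0, 0, R)
Step 4: δ(q0, 0) = (q0, 1, R)
Step 5: δ(q0, 1) = (q0, 0, R)
Step 6: δ(q0, □) = (q1, □, L)
Step 7: δ(q1, 0) = (q1, 0, L)
Step 8: δ(q1, 1) = (q1, 1, L)

The first 9 configurations are:
[q0]10101 ⊢ 0[q0]0101 ⊢ 01[q0]101 ⊢ 010[q0]01 ⊢ 0101[q0]1 ⊢ 01010[q0]□ ⊢ 0101[q1]0□ ⊢ 010[q1]10□ ⊢ 01[q1]010□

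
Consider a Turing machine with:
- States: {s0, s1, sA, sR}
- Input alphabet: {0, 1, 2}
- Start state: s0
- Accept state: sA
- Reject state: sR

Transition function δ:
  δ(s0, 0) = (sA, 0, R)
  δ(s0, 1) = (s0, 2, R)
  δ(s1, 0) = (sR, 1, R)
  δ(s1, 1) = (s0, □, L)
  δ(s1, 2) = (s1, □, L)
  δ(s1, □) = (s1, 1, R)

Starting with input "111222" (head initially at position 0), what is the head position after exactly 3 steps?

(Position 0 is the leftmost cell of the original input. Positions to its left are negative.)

Execution trace (head position shown):
Step 0: [s0]111222  (head at position 0)
Step 1: move right → 2[s0]11222  (head at position 1)
Step 2: move right → 22[s0]1222  (head at position 2)
Step 3: move right → 222[s0]222  (head at position 3)

After 3 steps, the head is at position 3.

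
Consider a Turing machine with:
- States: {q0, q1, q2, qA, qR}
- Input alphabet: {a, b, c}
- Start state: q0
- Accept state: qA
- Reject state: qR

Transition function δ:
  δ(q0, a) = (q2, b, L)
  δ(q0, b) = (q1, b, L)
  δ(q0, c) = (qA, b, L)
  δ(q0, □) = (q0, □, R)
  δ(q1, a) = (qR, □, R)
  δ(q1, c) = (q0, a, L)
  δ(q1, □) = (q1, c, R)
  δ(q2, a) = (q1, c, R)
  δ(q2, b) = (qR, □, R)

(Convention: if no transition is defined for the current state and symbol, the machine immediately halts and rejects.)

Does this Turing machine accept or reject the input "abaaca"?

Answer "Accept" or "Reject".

Execution trace:
Initial: [q0]abaaca
Step 1: δ(q0, a) = (q2, b, L) → [q2]□bbaaca

No transition is defined for δ(q2, □). By convention the machine halts and rejects.

Answer: Reject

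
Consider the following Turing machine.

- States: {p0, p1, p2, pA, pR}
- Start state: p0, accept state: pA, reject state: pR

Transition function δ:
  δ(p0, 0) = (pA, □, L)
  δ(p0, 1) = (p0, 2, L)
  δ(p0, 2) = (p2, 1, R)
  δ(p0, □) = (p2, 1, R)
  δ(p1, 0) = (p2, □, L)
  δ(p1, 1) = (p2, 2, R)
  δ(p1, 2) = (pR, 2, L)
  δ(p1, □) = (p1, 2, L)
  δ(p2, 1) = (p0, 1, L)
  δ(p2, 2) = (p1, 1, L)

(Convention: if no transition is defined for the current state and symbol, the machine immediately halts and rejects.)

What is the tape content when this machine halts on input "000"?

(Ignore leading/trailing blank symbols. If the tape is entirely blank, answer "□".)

Execution trace:
Initial: [p0]000
Step 1: δ(p0, 0) = (pA, □, L) → [pA]□□00

The machine reaches the accept state pA and halts.

Final tape (ignoring leading/trailing blanks): 00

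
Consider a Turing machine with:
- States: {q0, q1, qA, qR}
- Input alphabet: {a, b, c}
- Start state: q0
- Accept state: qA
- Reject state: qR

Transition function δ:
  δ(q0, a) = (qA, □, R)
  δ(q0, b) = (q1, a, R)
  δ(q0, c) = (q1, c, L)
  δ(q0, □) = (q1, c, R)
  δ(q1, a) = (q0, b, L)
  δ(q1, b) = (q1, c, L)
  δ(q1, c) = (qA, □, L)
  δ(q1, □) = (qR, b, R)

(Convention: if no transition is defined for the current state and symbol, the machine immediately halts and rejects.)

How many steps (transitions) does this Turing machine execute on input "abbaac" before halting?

Execution trace:
Initial: [q0]abbaac
Step 1: δ(q0, a) = (qA, □, R) → □[qA]bbaac

The machine reaches the accept state qA and halts.

The machine executed 1 step before halting.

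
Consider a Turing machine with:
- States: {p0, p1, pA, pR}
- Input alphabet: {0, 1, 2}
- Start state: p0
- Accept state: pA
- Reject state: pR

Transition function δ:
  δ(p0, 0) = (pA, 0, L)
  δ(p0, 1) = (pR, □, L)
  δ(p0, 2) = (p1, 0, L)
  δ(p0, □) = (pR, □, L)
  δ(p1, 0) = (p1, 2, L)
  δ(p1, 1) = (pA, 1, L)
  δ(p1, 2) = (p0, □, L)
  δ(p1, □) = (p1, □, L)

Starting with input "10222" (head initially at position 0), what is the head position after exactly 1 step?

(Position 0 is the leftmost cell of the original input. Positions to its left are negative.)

Execution trace (head position shown):
Step 0: [p0]10222  (head at position 0)
Step 1: move left → [pR]□□0222  (head at position -1)

After 1 step, the head is at position -1.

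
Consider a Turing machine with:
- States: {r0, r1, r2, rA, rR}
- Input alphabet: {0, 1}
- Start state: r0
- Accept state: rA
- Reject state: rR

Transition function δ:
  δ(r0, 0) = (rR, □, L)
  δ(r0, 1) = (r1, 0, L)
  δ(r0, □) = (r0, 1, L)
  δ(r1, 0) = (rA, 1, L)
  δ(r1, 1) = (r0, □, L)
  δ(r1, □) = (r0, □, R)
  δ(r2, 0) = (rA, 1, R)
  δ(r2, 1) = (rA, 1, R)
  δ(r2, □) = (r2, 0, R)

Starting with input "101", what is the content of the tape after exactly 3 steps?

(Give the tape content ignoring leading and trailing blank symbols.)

Execution trace:
Initial: [r0]101
Step 1: δ(r0, 1) = (r1, 0, L) → [r1]□001
Step 2: δ(r1, □) = (r0, □, R) → □[r0]001
Step 3: δ(r0, 0) = (rR, □, L) → [rR]□□01

The machine reaches the reject state rR and halts.

After 3 steps, the tape (ignoring leading/trailing blanks) is: 01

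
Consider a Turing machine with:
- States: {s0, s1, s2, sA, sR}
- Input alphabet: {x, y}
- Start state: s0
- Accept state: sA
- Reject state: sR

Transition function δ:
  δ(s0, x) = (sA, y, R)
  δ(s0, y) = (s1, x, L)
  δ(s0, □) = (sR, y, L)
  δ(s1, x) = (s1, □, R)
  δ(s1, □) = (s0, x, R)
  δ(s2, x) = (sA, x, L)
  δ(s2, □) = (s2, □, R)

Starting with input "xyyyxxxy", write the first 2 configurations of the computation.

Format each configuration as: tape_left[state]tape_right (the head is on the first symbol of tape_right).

Transitions applied:
Step 1: δ(s0, x) = (sA, y, R)

The first 2 configurations are:
[s0]xyyyxxxy ⊢ y[sA]yyyxxxy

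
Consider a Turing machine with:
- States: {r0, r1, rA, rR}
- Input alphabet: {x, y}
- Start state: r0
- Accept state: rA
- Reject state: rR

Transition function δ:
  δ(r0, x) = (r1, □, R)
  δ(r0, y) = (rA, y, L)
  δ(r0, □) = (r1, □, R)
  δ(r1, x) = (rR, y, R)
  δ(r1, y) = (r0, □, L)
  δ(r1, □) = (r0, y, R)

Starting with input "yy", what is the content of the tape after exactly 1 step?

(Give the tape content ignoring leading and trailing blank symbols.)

Execution trace:
Initial: [r0]yy
Step 1: δ(r0, y) = (rA, y, L) → [rA]□yy

The machine reaches the accept state rA and halts.

After 1 step, the tape (ignoring leading/trailing blanks) is: yy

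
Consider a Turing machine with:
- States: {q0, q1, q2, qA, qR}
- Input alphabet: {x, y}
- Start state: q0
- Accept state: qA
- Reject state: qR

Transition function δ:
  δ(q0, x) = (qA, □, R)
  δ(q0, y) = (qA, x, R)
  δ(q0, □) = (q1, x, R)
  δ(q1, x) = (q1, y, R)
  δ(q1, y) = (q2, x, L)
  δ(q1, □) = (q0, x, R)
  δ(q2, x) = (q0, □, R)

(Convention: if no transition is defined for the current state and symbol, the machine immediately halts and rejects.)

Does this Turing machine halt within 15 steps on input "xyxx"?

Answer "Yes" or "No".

Execution trace:
Initial: [q0]xyxx
Step 1: δ(q0, x) = (qA, □, R) → □[qA]yxx

The machine reaches the accept state qA and halts.
The machine halted after 1 step (within the 15-step bound).

Answer: Yes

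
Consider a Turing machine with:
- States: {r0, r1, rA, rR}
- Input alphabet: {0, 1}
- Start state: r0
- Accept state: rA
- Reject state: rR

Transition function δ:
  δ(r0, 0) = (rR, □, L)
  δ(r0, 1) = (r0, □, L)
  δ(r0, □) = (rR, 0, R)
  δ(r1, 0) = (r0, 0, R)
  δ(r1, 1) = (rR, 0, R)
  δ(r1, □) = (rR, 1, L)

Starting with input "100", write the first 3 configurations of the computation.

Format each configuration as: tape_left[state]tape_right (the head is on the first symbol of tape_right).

Transitions applied:
Step 1: δ(r0, 1) = (r0, □, L)
Step 2: δ(r0, □) = (rR, 0, R)

The first 3 configurations are:
[r0]100 ⊢ [r0]□□00 ⊢ 0[rR]□00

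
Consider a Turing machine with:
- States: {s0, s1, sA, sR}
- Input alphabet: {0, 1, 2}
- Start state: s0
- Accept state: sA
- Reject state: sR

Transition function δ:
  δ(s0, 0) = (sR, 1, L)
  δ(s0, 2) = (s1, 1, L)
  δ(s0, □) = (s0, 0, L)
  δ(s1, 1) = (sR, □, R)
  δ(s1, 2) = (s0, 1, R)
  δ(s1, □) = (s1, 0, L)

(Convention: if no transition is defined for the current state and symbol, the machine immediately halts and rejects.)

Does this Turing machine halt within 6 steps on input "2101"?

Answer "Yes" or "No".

Execution trace:
Initial: [s0]2101
Step 1: δ(s0, 2) = (s1, 1, L) → [s1]□1101
Step 2: δ(s1, □) = (s1, 0, L) → [s1]□01101
Step 3: δ(s1, □) = (s1, 0, L) → [s1]□001101
Step 4: δ(s1, □) = (s1, 0, L) → [s1]□0001101
Step 5: δ(s1, □) = (s1, 0, L) → [s1]□00001101
Step 6: δ(s1, □) = (s1, 0, L) → [s1]□000001101

The machine has not reached a halting state after 6 steps.
The machine did not halt within the 6-step bound.

Answer: No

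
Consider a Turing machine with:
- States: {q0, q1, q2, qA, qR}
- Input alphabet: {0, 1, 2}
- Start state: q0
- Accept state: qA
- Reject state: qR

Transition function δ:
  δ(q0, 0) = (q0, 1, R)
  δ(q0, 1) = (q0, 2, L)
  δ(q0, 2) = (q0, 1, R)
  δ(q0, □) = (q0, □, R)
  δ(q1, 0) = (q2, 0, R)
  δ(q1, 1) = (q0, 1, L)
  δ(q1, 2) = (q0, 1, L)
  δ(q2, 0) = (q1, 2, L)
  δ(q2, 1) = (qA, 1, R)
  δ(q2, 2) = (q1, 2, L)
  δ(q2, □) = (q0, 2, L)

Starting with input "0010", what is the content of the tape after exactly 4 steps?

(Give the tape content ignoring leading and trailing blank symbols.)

Execution trace:
Initial: [q0]0010
Step 1: δ(q0, 0) = (q0, 1, R) → 1[q0]010
Step 2: δ(q0, 0) = (q0, 1, R) → 11[q0]10
Step 3: δ(q0, 1) = (q0, 2, L) → 1[q0]120
Step 4: δ(q0, 1) = (q0, 2, L) → [q0]1220

After 4 steps, the tape (ignoring leading/trailing blanks) is: 1220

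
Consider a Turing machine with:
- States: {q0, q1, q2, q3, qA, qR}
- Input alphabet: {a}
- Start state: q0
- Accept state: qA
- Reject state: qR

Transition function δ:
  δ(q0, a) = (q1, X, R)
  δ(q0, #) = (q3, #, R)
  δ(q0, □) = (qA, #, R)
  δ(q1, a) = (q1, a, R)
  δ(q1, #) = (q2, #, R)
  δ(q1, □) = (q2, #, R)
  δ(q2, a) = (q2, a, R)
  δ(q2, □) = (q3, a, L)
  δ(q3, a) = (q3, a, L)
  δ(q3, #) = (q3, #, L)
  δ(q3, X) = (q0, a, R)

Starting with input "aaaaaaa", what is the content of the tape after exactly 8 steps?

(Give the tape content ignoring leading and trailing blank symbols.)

Execution trace:
Initial: [q0]aaaaaaa
Step 1: δ(q0, a) = (q1, X, R) → X[q1]aaaaaa
Step 2: δ(q1, a) = (q1, a, R) → Xa[q1]aaaaa
Step 3: δ(q1, a) = (q1, a, R) → Xaa[q1]aaaa
Step 4: δ(q1, a) = (q1, a, R) → Xaaa[q1]aaa
Step 5: δ(q1, a) = (q1, a, R) → Xaaaa[q1]aa
Step 6: δ(q1, a) = (q1, a, R) → Xaaaaa[q1]a
Step 7: δ(q1, a) = (q1, a, R) → Xaaaaaa[q1]□
Step 8: δ(q1, □) = (q2, #, R) → Xaaaaaa#[q2]□

After 8 steps, the tape (ignoring leading/trailing blanks) is: Xaaaaaa#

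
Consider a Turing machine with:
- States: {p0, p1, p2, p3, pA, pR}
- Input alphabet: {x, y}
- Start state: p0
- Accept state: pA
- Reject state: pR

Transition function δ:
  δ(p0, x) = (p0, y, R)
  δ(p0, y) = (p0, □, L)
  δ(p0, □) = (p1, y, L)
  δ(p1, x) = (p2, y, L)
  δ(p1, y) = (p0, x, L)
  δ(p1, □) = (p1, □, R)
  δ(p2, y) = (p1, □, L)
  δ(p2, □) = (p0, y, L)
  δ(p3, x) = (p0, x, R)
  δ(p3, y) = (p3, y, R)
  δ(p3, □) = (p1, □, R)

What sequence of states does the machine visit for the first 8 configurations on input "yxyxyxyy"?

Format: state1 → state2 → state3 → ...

Execution trace:
Initial: [p0]yxyxyxyy
Step 1: δ(p0, y) = (p0, □, L) → [p0]□□xyxyxyy
Step 2: δ(p0, □) = (p1, y, L) → [p1]□y□xyxyxyy
Step 3: δ(p1, □) = (p1, □, R) → □[p1]y□xyxyxyy
Step 4: δ(p1, y) = (p0, x, L) → [p0]□x□xyxyxyy
Step 5: δ(p0, □) = (p1, y, L) → [p1]□yx□xyxyxyy
Step 6: δ(p1, □) = (p1, □, R) → □[p1]yx□xyxyxyy
Step 7: δ(p1, y) = (p0, x, L) → [p0]□xx□xyxyxyy

State sequence: p0 → p0 → p1 → p1 → p0 → p1 → p1 → p0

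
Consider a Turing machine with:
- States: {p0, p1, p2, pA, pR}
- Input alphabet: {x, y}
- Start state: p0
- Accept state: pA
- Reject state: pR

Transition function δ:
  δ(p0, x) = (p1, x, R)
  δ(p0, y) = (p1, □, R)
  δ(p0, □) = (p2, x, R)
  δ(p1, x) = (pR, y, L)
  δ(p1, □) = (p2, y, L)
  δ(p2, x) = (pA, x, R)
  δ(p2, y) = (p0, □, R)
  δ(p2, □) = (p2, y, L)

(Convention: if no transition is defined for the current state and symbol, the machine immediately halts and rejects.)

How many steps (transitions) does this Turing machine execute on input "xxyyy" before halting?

Execution trace:
Initial: [p0]xxyyy
Step 1: δ(p0, x) = (p1, x, R) → x[p1]xyyy
Step 2: δ(p1, x) = (pR, y, L) → [pR]xyyyy

The machine reaches the reject state pR and halts.

The machine executed 2 steps before halting.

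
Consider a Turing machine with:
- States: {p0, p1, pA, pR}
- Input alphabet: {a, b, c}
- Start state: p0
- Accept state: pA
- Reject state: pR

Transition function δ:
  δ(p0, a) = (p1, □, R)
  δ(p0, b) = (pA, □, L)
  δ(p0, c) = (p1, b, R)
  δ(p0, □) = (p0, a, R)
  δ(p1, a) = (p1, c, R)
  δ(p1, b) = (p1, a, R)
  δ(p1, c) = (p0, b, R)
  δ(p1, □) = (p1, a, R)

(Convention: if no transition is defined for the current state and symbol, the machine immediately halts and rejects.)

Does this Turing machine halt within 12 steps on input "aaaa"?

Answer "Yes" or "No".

Execution trace:
Initial: [p0]aaaa
Step 1: δ(p0, a) = (p1, □, R) → □[p1]aaa
Step 2: δ(p1, a) = (p1, c, R) → □c[p1]aa
Step 3: δ(p1, a) = (p1, c, R) → □cc[p1]a
Step 4: δ(p1, a) = (p1, c, R) → □ccc[p1]□
Step 5: δ(p1, □) = (p1, a, R) → □ccca[p1]□
Step 6: δ(p1, □) = (p1, a, R) → □cccaa[p1]□
Step 7: δ(p1, □) = (p1, a, R) → □cccaaa[p1]□
Step 8: δ(p1, □) = (p1, a, R) → □cccaaaa[p1]□
Step 9: δ(p1, □) = (p1, a, R) → □cccaaaaa[p1]□
Step 10: δ(p1, □) = (p1, a, R) → □cccaaaaaa[p1]□
Step 11: δ(p1, □) = (p1, a, R) → □cccaaaaaaa[p1]□
Step 12: δ(p1, □) = (p1, a, R) → □cccaaaaaaaa[p1]□

The machine has not reached a halting state after 12 steps.
The machine did not halt within the 12-step bound.

Answer: No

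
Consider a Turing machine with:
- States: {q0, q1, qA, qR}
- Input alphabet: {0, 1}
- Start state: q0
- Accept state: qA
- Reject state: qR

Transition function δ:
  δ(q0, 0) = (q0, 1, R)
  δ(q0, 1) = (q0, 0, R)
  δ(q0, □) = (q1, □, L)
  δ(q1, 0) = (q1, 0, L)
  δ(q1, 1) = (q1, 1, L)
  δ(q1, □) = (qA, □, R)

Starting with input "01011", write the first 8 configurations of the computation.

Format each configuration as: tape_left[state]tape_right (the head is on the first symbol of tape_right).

Transitions applied:
Step 1: δ(q0, 0) = (q0, 1, R)
Step 2: δ(q0, 1) = (q0, 0, R)
Step 3: δ(q0, 0) = (q0, 1, R)
Step 4: δ(q0, 1) = (q0, 0, R)
Step 5: δ(q0, 1) = (q0, 0, R)
Step 6: δ(q0, □) = (q1, □, L)
Step 7: δ(q1, 0) = (q1, 0, L)

The first 8 configurations are:
[q0]01011 ⊢ 1[q0]1011 ⊢ 10[q0]011 ⊢ 101[q0]11 ⊢ 1010[q0]1 ⊢ 10100[q0]□ ⊢ 1010[q1]0□ ⊢ 101[q1]00□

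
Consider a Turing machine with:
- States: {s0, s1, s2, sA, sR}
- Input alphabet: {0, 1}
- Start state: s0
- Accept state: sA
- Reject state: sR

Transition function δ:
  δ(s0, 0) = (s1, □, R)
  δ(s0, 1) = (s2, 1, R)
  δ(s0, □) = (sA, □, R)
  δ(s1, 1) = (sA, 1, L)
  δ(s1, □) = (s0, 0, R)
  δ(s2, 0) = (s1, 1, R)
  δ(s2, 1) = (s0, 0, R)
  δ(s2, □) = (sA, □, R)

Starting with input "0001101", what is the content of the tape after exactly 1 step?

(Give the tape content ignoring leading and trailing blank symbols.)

Execution trace:
Initial: [s0]0001101
Step 1: δ(s0, 0) = (s1, □, R) → □[s1]001101

No transition is defined for δ(s1, 0). By convention the machine halts and rejects.

After 1 step, the tape (ignoring leading/trailing blanks) is: 001101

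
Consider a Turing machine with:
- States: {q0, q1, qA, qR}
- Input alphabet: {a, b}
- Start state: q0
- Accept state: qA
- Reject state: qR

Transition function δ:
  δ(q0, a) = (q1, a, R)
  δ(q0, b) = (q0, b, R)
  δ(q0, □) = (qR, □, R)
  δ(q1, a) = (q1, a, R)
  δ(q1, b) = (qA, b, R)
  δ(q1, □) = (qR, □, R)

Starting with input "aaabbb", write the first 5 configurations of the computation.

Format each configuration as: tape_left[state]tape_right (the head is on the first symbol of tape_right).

Transitions applied:
Step 1: δ(q0, a) = (q1, a, R)
Step 2: δ(q1, a) = (q1, a, R)
Step 3: δ(q1, a) = (q1, a, R)
Step 4: δ(q1, b) = (qA, b, R)

The first 5 configurations are:
[q0]aaabbb ⊢ a[q1]aabbb ⊢ aa[q1]abbb ⊢ aaa[q1]bbb ⊢ aaab[qA]bb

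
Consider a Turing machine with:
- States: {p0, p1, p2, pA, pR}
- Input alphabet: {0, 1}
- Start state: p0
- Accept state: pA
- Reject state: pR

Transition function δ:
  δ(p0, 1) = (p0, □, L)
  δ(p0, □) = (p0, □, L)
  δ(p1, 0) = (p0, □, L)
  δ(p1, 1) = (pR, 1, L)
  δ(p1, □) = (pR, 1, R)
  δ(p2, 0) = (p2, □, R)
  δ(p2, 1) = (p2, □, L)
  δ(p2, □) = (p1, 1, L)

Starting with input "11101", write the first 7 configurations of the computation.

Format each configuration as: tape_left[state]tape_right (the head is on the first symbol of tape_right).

Transitions applied:
Step 1: δ(p0, 1) = (p0, □, L)
Step 2: δ(p0, □) = (p0, □, L)
Step 3: δ(p0, □) = (p0, □, L)
Step 4: δ(p0, □) = (p0, □, L)
Step 5: δ(p0, □) = (p0, □, L)
Step 6: δ(p0, □) = (p0, □, L)

The first 7 configurations are:
[p0]11101 ⊢ [p0]□□1101 ⊢ [p0]□□□1101 ⊢ [p0]□□□□1101 ⊢ [p0]□□□□□1101 ⊢ [p0]□□□□□□1101 ⊢ [p0]□□□□□□□1101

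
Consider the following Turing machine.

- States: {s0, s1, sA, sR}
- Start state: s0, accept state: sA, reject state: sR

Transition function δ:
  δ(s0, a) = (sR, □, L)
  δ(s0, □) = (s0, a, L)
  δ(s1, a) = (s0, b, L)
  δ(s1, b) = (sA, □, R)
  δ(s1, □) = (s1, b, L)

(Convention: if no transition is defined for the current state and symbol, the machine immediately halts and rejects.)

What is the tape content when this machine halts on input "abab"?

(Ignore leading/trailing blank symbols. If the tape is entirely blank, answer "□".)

Execution trace:
Initial: [s0]abab
Step 1: δ(s0, a) = (sR, □, L) → [sR]□□bab

The machine reaches the reject state sR and halts.

Final tape (ignoring leading/trailing blanks): bab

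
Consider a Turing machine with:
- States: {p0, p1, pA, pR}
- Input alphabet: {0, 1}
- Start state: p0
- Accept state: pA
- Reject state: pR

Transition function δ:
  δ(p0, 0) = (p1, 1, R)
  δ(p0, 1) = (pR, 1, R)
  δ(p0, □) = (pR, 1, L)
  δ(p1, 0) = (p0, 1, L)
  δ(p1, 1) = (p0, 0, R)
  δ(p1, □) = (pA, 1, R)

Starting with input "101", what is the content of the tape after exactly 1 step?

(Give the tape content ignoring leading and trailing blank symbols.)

Execution trace:
Initial: [p0]101
Step 1: δ(p0, 1) = (pR, 1, R) → 1[pR]01

The machine reaches the reject state pR and halts.

After 1 step, the tape (ignoring leading/trailing blanks) is: 101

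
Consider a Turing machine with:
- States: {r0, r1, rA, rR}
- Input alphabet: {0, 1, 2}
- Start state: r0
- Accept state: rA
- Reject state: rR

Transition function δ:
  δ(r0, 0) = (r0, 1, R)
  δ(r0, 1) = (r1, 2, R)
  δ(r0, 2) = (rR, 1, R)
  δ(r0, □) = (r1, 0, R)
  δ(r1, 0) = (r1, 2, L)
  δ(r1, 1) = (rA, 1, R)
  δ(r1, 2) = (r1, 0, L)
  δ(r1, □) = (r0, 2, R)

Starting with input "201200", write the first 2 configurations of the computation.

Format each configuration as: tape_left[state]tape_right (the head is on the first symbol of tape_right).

Transitions applied:
Step 1: δ(r0, 2) = (rR, 1, R)

The first 2 configurations are:
[r0]201200 ⊢ 1[rR]01200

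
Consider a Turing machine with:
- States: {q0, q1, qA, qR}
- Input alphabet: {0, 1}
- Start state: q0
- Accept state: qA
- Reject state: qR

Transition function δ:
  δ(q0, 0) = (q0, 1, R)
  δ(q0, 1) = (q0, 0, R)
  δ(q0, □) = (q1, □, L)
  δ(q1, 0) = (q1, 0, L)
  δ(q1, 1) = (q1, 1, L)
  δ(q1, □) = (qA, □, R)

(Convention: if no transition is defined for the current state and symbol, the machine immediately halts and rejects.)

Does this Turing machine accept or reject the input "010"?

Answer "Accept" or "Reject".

Execution trace:
Initial: [q0]010
Step 1: δ(q0, 0) = (q0, 1, R) → 1[q0]10
Step 2: δ(q0, 1) = (q0, 0, R) → 10[q0]0
Step 3: δ(q0, 0) = (q0, 1, R) → 101[q0]□
Step 4: δ(q0, □) = (q1, □, L) → 10[q1]1□
Step 5: δ(q1, 1) = (q1, 1, L) → 1[q1]01□
Step 6: δ(q1, 0) = (q1, 0, L) → [q1]101□
Step 7: δ(q1, 1) = (q1, 1, L) → [q1]□101□
Step 8: δ(q1, □) = (qA, □, R) → □[qA]101□

The machine reaches the accept state qA and halts.

Answer: Accept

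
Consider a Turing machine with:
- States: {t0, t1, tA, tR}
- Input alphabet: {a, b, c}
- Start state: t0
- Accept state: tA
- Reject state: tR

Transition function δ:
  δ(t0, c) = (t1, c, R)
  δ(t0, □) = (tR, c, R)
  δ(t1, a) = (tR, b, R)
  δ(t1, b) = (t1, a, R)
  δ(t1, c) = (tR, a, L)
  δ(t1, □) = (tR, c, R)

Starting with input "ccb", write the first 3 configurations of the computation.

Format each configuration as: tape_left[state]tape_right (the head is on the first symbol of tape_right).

Transitions applied:
Step 1: δ(t0, c) = (t1, c, R)
Step 2: δ(t1, c) = (tR, a, L)

The first 3 configurations are:
[t0]ccb ⊢ c[t1]cb ⊢ [tR]cab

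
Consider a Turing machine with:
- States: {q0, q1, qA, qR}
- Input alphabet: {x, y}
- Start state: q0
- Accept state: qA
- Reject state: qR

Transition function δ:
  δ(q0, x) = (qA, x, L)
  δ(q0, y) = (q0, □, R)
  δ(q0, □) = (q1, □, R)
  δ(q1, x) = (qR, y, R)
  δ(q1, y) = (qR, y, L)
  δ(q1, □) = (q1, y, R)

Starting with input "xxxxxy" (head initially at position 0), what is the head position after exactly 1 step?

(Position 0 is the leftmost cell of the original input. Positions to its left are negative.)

Execution trace (head position shown):
Step 0: [q0]xxxxxy  (head at position 0)
Step 1: move left → [qA]□xxxxxy  (head at position -1)

After 1 step, the head is at position -1.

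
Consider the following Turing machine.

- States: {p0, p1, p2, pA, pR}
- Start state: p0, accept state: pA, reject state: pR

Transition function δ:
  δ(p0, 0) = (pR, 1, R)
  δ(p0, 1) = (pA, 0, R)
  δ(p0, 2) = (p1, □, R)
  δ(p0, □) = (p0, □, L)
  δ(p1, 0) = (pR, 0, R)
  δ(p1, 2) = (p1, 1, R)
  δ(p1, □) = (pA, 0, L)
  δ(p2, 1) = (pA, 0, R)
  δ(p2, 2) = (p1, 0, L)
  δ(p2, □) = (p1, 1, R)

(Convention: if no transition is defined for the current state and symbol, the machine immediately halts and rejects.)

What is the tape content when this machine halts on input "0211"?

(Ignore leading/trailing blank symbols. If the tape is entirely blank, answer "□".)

Execution trace:
Initial: [p0]0211
Step 1: δ(p0, 0) = (pR, 1, R) → 1[pR]211

The machine reaches the reject state pR and halts.

Final tape (ignoring leading/trailing blanks): 1211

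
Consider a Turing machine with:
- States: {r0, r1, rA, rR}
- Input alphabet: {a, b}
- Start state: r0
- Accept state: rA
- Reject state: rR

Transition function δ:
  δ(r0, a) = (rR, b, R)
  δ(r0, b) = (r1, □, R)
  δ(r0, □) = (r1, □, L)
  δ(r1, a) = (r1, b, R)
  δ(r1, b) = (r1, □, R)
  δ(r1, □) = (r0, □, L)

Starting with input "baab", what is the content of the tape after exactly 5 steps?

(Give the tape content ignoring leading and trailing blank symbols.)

Execution trace:
Initial: [r0]baab
Step 1: δ(r0, b) = (r1, □, R) → □[r1]aab
Step 2: δ(r1, a) = (r1, b, R) → □b[r1]ab
Step 3: δ(r1, a) = (r1, b, R) → □bb[r1]b
Step 4: δ(r1, b) = (r1, □, R) → □bb□[r1]□
Step 5: δ(r1, □) = (r0, □, L) → □bb[r0]□□

After 5 steps, the tape (ignoring leading/trailing blanks) is: bb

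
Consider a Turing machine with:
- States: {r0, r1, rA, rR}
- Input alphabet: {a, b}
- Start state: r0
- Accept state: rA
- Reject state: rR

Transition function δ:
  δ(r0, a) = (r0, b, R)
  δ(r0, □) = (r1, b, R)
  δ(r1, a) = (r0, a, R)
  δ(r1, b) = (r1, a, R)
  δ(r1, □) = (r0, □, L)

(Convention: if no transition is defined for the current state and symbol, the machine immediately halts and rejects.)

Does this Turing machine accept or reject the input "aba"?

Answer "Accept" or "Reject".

Execution trace:
Initial: [r0]aba
Step 1: δ(r0, a) = (r0, b, R) → b[r0]ba

No transition is defined for δ(r0, b). By convention the machine halts and rejects.

Answer: Reject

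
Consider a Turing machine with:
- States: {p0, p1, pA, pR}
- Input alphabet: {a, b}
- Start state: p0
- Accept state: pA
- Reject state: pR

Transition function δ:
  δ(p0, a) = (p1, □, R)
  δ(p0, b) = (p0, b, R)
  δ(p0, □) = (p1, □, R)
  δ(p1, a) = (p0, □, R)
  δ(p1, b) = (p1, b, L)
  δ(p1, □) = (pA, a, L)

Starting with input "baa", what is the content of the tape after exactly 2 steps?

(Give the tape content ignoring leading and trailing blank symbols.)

Execution trace:
Initial: [p0]baa
Step 1: δ(p0, b) = (p0, b, R) → b[p0]aa
Step 2: δ(p0, a) = (p1, □, R) → b□[p1]a

After 2 steps, the tape (ignoring leading/trailing blanks) is: b□a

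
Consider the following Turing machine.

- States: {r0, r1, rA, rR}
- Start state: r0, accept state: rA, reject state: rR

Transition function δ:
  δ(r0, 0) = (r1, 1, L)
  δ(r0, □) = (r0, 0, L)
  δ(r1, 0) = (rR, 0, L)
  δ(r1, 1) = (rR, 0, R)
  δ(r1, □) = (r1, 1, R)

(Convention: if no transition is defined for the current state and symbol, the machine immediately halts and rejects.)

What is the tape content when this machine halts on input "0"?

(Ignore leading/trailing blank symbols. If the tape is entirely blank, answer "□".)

Execution trace:
Initial: [r0]0
Step 1: δ(r0, 0) = (r1, 1, L) → [r1]□1
Step 2: δ(r1, □) = (r1, 1, R) → 1[r1]1
Step 3: δ(r1, 1) = (rR, 0, R) → 10[rR]□

The machine reaches the reject state rR and halts.

Final tape (ignoring leading/trailing blanks): 10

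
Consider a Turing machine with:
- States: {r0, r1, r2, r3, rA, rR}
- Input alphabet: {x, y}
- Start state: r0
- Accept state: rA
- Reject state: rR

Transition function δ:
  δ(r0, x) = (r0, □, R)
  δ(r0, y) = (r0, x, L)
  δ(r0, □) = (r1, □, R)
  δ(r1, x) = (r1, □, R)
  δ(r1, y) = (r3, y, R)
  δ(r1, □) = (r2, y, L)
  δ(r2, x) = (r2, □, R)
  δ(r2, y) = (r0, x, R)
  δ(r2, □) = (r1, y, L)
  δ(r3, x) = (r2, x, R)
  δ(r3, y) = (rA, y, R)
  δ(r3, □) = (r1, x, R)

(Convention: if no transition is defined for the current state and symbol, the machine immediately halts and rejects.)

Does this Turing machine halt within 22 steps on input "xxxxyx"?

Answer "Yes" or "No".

Execution trace:
Initial: [r0]xxxxyx
Step 1: δ(r0, x) = (r0, □, R) → □[r0]xxxyx
Step 2: δ(r0, x) = (r0, □, R) → □□[r0]xxyx
Step 3: δ(r0, x) = (r0, □, R) → □□□[r0]xyx
Step 4: δ(r0, x) = (r0, □, R) → □□□□[r0]yx
Step 5: δ(r0, y) = (r0, x, L) → □□□[r0]□xx
Step 6: δ(r0, □) = (r1, □, R) → □□□□[r1]xx
Step 7: δ(r1, x) = (r1, □, R) → □□□□□[r1]x
Step 8: δ(r1, x) = (r1, □, R) → □□□□□□[r1]□
Step 9: δ(r1, □) = (r2, y, L) → □□□□□[r2]□y
Step 10: δ(r2, □) = (r1, y, L) → □□□□[r1]□yy
Step 11: δ(r1, □) = (r2, y, L) → □□□[r2]□yyy
Step 12: δ(r2, □) = (r1, y, L) → □□[r1]□yyyy
Step 13: δ(r1, □) = (r2, y, L) → □[r2]□yyyyy
Step 14: δ(r2, □) = (r1, y, L) → [r1]□yyyyyy
Step 15: δ(r1, □) = (r2, y, L) → [r2]□yyyyyyy
Step 16: δ(r2, □) = (r1, y, L) → [r1]□yyyyyyyy
Step 17: δ(r1, □) = (r2, y, L) → [r2]□yyyyyyyyy
Step 18: δ(r2, □) = (r1, y, L) → [r1]□yyyyyyyyyy
Step 19: δ(r1, □) = (r2, y, L) → [r2]□yyyyyyyyyyy
Step 20: δ(r2, □) = (r1, y, L) → [r1]□yyyyyyyyyyyy
Step 21: δ(r1, □) = (r2, y, L) → [r2]□yyyyyyyyyyyyy
Step 22: δ(r2, □) = (r1, y, L) → [r1]□yyyyyyyyyyyyyy

The machine has not reached a halting state after 22 steps.
The machine did not halt within the 22-step bound.

Answer: No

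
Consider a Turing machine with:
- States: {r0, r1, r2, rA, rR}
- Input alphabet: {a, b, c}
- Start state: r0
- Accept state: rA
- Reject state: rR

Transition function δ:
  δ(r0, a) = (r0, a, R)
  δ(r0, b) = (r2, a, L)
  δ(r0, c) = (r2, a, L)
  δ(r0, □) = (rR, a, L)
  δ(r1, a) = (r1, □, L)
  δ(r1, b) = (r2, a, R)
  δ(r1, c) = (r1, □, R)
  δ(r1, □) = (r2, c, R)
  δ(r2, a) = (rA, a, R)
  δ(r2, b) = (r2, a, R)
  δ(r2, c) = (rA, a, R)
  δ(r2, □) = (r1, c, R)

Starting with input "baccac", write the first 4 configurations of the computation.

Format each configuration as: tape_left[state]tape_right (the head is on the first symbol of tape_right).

Transitions applied:
Step 1: δ(r0, b) = (r2, a, L)
Step 2: δ(r2, □) = (r1, c, R)
Step 3: δ(r1, a) = (r1, □, L)

The first 4 configurations are:
[r0]baccac ⊢ [r2]□aaccac ⊢ c[r1]aaccac ⊢ [r1]c□accac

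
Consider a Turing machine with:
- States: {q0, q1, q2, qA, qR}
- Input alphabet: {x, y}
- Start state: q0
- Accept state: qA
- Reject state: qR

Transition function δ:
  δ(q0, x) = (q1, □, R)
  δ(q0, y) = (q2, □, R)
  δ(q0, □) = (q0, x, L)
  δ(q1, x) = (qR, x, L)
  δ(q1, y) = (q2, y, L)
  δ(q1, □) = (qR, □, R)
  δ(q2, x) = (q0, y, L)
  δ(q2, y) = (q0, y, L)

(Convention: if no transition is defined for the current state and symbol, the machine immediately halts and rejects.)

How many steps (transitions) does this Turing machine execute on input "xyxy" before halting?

Execution trace:
Initial: [q0]xyxy
Step 1: δ(q0, x) = (q1, □, R) → □[q1]yxy
Step 2: δ(q1, y) = (q2, y, L) → [q2]□yxy

No transition is defined for δ(q2, □). By convention the machine halts and rejects.

The machine executed 2 steps before halting.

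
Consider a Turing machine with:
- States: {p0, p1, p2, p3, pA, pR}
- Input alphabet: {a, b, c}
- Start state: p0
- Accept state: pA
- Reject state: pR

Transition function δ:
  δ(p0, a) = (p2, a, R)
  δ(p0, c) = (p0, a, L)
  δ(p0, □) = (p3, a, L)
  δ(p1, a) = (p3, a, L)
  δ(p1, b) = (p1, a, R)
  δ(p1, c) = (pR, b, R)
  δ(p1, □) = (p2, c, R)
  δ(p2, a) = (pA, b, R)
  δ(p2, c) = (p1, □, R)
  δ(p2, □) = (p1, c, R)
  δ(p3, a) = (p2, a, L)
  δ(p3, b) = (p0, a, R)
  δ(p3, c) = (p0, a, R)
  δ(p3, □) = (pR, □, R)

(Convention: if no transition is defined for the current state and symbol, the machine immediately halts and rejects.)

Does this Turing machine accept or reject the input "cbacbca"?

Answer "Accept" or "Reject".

Execution trace:
Initial: [p0]cbacbca
Step 1: δ(p0, c) = (p0, a, L) → [p0]□abacbca
Step 2: δ(p0, □) = (p3, a, L) → [p3]□aabacbca
Step 3: δ(p3, □) = (pR, □, R) → □[pR]aabacbca

The machine reaches the reject state pR and halts.

Answer: Reject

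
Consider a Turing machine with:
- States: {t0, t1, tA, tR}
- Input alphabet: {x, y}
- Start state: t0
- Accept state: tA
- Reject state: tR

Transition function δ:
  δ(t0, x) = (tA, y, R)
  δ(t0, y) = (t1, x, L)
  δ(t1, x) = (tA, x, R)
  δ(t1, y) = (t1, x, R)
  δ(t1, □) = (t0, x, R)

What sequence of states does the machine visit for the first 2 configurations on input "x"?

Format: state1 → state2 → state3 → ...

Execution trace:
Initial: [t0]x
Step 1: δ(t0, x) = (tA, y, R) → y[tA]□

The machine reaches the accept state tA and halts.

State sequence: t0 → tA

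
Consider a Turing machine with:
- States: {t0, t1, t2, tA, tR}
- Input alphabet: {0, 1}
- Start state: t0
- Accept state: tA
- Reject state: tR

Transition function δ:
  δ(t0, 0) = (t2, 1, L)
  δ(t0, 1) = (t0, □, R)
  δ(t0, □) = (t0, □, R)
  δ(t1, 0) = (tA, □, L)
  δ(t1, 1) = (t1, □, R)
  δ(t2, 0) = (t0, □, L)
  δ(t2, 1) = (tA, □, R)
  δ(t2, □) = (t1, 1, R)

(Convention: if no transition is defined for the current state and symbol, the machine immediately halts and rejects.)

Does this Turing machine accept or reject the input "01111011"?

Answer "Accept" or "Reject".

Execution trace:
Initial: [t0]01111011
Step 1: δ(t0, 0) = (t2, 1, L) → [t2]□11111011
Step 2: δ(t2, □) = (t1, 1, R) → 1[t1]11111011
Step 3: δ(t1, 1) = (t1, □, R) → 1□[t1]1111011
Step 4: δ(t1, 1) = (t1, □, R) → 1□□[t1]111011
Step 5: δ(t1, 1) = (t1, □, R) → 1□□□[t1]11011
Step 6: δ(t1, 1) = (t1, □, R) → 1□□□□[t1]1011
Step 7: δ(t1, 1) = (t1, □, R) → 1□□□□□[t1]011
Step 8: δ(t1, 0) = (tA, □, L) → 1□□□□[tA]□□11

The machine reaches the accept state tA and halts.

Answer: Accept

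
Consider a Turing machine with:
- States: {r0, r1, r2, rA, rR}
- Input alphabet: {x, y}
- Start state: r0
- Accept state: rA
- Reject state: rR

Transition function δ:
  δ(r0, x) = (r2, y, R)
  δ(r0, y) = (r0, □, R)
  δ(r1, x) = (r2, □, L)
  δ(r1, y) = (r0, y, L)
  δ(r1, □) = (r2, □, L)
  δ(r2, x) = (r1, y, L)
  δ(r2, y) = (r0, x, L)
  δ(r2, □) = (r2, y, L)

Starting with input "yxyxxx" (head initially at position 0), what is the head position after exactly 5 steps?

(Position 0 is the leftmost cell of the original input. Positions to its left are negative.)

Execution trace (head position shown):
Step 0: [r0]yxyxxx  (head at position 0)
Step 1: move right → □[r0]xyxxx  (head at position 1)
Step 2: move right → □y[r2]yxxx  (head at position 2)
Step 3: move left → □[r0]yxxxx  (head at position 1)
Step 4: move right → □□[r0]xxxx  (head at position 2)
Step 5: move right → □□y[r2]xxx  (head at position 3)

After 5 steps, the head is at position 3.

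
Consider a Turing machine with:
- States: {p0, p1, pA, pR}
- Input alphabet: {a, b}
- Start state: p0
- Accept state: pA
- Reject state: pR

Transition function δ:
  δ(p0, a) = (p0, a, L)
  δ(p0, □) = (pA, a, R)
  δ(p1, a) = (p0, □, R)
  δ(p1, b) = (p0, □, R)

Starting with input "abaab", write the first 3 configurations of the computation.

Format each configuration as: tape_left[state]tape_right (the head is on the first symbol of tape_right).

Transitions applied:
Step 1: δ(p0, a) = (p0, a, L)
Step 2: δ(p0, □) = (pA, a, R)

The first 3 configurations are:
[p0]abaab ⊢ [p0]□abaab ⊢ a[pA]abaab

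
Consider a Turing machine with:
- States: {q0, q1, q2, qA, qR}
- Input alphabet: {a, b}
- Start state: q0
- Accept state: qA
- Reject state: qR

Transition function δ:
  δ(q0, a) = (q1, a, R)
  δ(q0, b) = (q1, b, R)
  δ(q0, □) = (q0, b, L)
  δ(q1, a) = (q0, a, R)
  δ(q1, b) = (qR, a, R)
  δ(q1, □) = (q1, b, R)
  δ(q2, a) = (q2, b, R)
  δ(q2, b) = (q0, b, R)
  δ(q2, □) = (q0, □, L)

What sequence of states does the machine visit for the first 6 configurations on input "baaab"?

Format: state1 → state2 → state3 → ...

Execution trace:
Initial: [q0]baaab
Step 1: δ(q0, b) = (q1, b, R) → b[q1]aaab
Step 2: δ(q1, a) = (q0, a, R) → ba[q0]aab
Step 3: δ(q0, a) = (q1, a, R) → baa[q1]ab
Step 4: δ(q1, a) = (q0, a, R) → baaa[q0]b
Step 5: δ(q0, b) = (q1, b, R) → baaab[q1]□

State sequence: q0 → q1 → q0 → q1 → q0 → q1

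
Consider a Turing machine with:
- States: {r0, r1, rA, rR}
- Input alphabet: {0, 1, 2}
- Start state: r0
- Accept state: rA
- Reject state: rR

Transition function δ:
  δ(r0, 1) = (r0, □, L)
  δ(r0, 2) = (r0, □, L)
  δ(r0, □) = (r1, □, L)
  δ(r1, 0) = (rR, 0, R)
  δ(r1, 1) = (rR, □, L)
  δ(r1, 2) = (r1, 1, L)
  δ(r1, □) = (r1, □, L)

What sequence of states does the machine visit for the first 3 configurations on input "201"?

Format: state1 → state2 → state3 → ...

Execution trace:
Initial: [r0]201
Step 1: δ(r0, 2) = (r0, □, L) → [r0]□□01
Step 2: δ(r0, □) = (r1, □, L) → [r1]□□□01

State sequence: r0 → r0 → r1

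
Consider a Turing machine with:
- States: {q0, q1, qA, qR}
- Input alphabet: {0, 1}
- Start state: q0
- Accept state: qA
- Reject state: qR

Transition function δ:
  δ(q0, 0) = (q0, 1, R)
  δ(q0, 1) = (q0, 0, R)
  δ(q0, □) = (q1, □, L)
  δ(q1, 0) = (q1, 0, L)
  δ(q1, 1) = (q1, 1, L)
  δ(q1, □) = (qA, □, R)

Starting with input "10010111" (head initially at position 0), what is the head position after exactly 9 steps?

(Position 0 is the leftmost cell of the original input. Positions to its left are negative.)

Execution trace (head position shown):
Step 0: [q0]10010111  (head at position 0)
Step 1: move right → 0[q0]0010111  (head at position 1)
Step 2: move right → 01[q0]010111  (head at position 2)
Step 3: move right → 011[q0]10111  (head at position 3)
Step 4: move right → 0110[q0]0111  (head at position 4)
Step 5: move right → 01101[q0]111  (head at position 5)
Step 6: move right → 011010[q0]11  (head at position 6)
Step 7: move right → 0110100[q0]1  (head at position 7)
Step 8: move right → 01101000[q0]□  (head at position 8)
Step 9: move left → 0110100[q1]0□  (head at position 7)

After 9 steps, the head is at position 7.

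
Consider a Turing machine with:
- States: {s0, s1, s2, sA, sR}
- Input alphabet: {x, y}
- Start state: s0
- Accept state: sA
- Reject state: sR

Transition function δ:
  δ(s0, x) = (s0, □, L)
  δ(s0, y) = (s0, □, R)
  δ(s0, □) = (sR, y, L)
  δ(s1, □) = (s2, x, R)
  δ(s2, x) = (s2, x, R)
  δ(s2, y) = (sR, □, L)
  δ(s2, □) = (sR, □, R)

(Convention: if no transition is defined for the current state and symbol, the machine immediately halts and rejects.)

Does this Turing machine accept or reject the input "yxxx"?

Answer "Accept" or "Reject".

Execution trace:
Initial: [s0]yxxx
Step 1: δ(s0, y) = (s0, □, R) → □[s0]xxx
Step 2: δ(s0, x) = (s0, □, L) → [s0]□□xx
Step 3: δ(s0, □) = (sR, y, L) → [sR]□y□xx

The machine reaches the reject state sR and halts.

Answer: Reject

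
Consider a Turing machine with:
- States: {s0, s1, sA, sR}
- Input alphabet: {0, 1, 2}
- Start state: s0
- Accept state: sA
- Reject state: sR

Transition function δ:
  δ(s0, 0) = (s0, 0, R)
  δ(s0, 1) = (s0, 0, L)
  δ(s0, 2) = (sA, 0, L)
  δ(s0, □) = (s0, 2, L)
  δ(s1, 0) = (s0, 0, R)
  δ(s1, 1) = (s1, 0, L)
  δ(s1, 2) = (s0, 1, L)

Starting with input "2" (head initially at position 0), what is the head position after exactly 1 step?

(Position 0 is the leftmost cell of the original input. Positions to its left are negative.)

Execution trace (head position shown):
Step 0: [s0]2  (head at position 0)
Step 1: move left → [sA]□0  (head at position -1)

After 1 step, the head is at position -1.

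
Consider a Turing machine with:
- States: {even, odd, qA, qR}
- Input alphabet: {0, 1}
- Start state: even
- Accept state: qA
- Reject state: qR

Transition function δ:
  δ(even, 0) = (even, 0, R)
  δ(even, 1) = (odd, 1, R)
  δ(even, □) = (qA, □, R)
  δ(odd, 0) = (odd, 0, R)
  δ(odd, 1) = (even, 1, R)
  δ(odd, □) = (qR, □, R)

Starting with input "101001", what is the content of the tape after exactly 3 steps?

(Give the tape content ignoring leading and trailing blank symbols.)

Execution trace:
Initial: [even]101001
Step 1: δ(even, 1) = (odd, 1, R) → 1[odd]01001
Step 2: δ(odd, 0) = (odd, 0, R) → 10[odd]1001
Step 3: δ(odd, 1) = (even, 1, R) → 101[even]001

After 3 steps, the tape (ignoring leading/trailing blanks) is: 101001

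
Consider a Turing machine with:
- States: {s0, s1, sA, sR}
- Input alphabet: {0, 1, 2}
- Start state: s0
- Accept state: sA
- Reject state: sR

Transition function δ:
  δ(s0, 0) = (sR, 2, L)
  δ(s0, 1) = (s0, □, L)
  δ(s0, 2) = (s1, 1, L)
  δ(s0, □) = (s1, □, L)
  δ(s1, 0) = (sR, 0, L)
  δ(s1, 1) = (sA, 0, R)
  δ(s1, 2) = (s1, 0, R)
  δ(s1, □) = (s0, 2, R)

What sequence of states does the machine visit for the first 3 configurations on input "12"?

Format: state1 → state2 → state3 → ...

Execution trace:
Initial: [s0]12
Step 1: δ(s0, 1) = (s0, □, L) → [s0]□□2
Step 2: δ(s0, □) = (s1, □, L) → [s1]□□□2

State sequence: s0 → s0 → s1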